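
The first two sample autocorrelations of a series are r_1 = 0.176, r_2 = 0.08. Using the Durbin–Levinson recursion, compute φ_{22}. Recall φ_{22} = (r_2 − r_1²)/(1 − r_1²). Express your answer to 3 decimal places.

φ_{22} = (r_2 − r_1²) / (1 − r_1²)
r_1² = (0.176)² = 0.030976
Numerator = 0.08 − 0.0310 = 0.0490; denominator = 1 − 0.0310 = 0.9690
φ_{22} = 0.0490 / 0.9690 = 0.051

0.051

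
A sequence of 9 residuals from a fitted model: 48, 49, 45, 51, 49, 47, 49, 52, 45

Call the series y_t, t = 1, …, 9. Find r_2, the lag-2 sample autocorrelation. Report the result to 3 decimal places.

-0.208

Mean ȳ = (48 + 49 + 45 + 51 + 49 + 47 + 49 + 52 + 45)/9 = 48.3333
Numerator Σ_{t=1}^{7}(y_t−ȳ)(y_{t+2}−ȳ) = -9.5556
Denominator Σ(y_t−ȳ)² = 46.0000
r_2 = -9.5556 / 46.0000 = -0.208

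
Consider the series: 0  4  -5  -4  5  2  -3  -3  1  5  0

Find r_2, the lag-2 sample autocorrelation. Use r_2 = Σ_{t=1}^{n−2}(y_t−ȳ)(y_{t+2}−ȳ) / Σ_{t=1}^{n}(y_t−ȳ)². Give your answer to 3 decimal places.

Mean ȳ = (0 + 4 − 5 − 4 + 5 + 2 − 3 − 3 + 1 + 5 + 0)/11 = 0.1818
Numerator Σ_{t=1}^{9}(y_t−ȳ)(y_{t+2}−ȳ) = -86.7934
Denominator Σ(y_t−ȳ)² = 129.6364
r_2 = -86.7934 / 129.6364 = -0.670

-0.670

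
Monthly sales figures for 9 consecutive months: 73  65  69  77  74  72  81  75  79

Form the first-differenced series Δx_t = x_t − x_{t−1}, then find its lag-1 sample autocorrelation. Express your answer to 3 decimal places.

First differences Δx: -8, 4, 8, -3, -2, 9, -6, 4
Mean of differences = 0.7500
Numerator Σ(Δx_t−Δx̄)(Δx_{t+1}−Δx̄) = -122.0625
Denominator Σ(Δx_t−Δx̄)² = 285.5000
r_1(Δx) = -122.0625 / 285.5000 = -0.428

-0.428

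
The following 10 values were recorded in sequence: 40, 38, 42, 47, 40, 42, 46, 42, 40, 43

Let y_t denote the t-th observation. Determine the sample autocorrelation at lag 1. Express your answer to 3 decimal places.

Mean ȳ = (40 + 38 + 42 + 47 + 40 + 42 + 46 + 42 + 40 + 43)/10 = 42.0000
Numerator Σ_{t=1}^{9}(y_t−ȳ)(y_{t+1}−ȳ) = -4.0000
Denominator Σ(y_t−ȳ)² = 70.0000
r_1 = -4.0000 / 70.0000 = -0.057

-0.057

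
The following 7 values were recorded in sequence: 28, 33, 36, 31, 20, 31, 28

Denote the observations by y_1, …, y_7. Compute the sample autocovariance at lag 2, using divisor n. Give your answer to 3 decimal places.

-7.093

Mean ȳ = (28 + 33 + 36 + 31 + 20 + 31 + 28)/7 = 29.5714
Σ_{t=1}^{5}(y_t−ȳ)(y_{t+2}−ȳ) = -49.6531
γ_2 = -49.6531 / 7 = -7.093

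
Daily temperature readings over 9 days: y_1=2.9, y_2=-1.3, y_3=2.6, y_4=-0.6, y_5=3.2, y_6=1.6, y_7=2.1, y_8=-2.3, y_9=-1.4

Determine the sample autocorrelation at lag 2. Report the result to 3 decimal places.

Mean ȳ = (2.9 − 1.3 + 2.6 − 0.6 + 3.2 + 1.6 + 2.1 − 2.3 − 1.4)/9 = 0.7556
Numerator Σ_{t=1}^{7}(y_t−ȳ)(y_{t+2}−ȳ) = 7.9138
Denominator Σ(y_t−ȳ)² = 36.5422
r_2 = 7.9138 / 36.5422 = 0.217

0.217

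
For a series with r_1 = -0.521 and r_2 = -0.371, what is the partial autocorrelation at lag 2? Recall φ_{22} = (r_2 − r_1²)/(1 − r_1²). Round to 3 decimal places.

φ_{22} = (r_2 − r_1²) / (1 − r_1²)
r_1² = (-0.521)² = 0.271441
Numerator = -0.371 − 0.2714 = -0.6424; denominator = 1 − 0.2714 = 0.7286
φ_{22} = -0.6424 / 0.7286 = -0.882

-0.882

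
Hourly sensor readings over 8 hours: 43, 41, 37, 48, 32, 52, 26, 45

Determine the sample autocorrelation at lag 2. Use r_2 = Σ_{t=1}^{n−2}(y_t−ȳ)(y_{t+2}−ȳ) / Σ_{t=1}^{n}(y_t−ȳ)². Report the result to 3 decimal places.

0.561

Mean ȳ = (43 + 41 + 37 + 48 + 32 + 52 + 26 + 45)/8 = 40.5000
Deviations from mean: 2.5000, 0.5000, -3.5000, 7.5000, -8.5000, 11.5000, -14.5000, 4.5000
Numerator Σ_{t=1}^{6}(y_t−ȳ)(y_{t+2}−ȳ) = 286.0000
Denominator Σ(y_t−ȳ)² = 510.0000
r_2 = 286.0000 / 510.0000 = 0.561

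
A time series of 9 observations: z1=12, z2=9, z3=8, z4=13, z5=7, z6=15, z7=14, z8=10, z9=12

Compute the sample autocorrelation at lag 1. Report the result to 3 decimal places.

Mean z̄ = (12 + 9 + 8 + 13 + 7 + 15 + 14 + 10 + 12)/9 = 11.1111
Numerator Σ_{t=1}^{8}(z_t−z̄)(z_{t+1}−z̄) = -17.9012
Denominator Σ(z_t−z̄)² = 60.8889
r_1 = -17.9012 / 60.8889 = -0.294

-0.294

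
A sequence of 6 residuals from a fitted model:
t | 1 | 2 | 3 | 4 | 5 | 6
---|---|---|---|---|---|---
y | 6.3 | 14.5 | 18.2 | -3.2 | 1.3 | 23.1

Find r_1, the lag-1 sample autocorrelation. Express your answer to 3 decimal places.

-0.166

Mean ȳ = (6.3 + 14.5 + 18.2 − 3.2 + 1.3 + 23.1)/6 = 10.0333
Deviations from mean: -3.7333, 4.4667, 8.1667, -13.2333, -8.7333, 13.0667
Σ(y_t−ȳ)(y_{t+1}−ȳ) = (-16.6756) + (36.4778) + (-108.0722) + (115.5711) + (-114.1156) = -86.8144
Denominator Σ(y_t−ȳ)² = 522.7133
r_1 = -86.8144 / 522.7133 = -0.166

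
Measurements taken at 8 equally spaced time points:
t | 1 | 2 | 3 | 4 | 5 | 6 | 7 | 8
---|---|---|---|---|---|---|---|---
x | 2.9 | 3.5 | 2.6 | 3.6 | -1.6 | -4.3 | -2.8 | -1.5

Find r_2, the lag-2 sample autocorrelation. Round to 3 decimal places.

0.158

Mean x̄ = (2.9 + 3.5 + 2.6 + 3.6 − 1.6 − 4.3 − 2.8 − 1.5)/8 = 0.3000
Deviations from mean: 2.6000, 3.2000, 2.3000, 3.3000, -1.9000, -4.6000, -3.1000, -1.8000
Σ(x_t−x̄)(x_{t+2}−x̄) = (5.9800) + (10.5600) + (-4.3700) + (-15.1800) + (5.8900) + (8.2800) = 11.1600
Denominator Σ(x_t−x̄)² = 70.8000
r_2 = 11.1600 / 70.8000 = 0.158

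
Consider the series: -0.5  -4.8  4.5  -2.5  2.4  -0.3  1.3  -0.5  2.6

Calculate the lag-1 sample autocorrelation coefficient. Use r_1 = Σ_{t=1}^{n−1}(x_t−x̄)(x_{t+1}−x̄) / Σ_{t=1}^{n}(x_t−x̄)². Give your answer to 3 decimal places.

-0.621

Mean x̄ = (-0.5 − 4.8 + 4.5 − 2.5 + 2.4 − 0.3 + 1.3 − 0.5 + 2.6)/9 = 0.2444
Numerator Σ_{t=1}^{8}(x_t−x̄)(x_{t+1}−x̄) = -39.5942
Denominator Σ(x_t−x̄)² = 63.8022
r_1 = -39.5942 / 63.8022 = -0.621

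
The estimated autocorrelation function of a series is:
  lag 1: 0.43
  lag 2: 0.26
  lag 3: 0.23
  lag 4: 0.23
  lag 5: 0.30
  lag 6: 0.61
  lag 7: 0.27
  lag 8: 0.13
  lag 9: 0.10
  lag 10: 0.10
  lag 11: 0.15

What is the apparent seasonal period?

6

The largest autocorrelation is r_6 = 0.61; the remaining lags stay at or below 0.43. The elevated value at lag 1 (0.43), dropping to 0.26 at lag 2, reflects decaying short-term dependence rather than seasonality.
The dominant spike at lag 6 indicates a seasonal period of 6.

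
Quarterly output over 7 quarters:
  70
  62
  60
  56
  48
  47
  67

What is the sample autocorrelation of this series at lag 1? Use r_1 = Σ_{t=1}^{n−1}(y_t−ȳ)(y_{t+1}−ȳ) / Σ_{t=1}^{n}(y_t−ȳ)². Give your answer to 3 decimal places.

0.198

Mean ȳ = (70 + 62 + 60 + 56 + 48 + 47 + 67)/7 = 58.5714
Σ(y_t−ȳ)(y_{t+1}−ȳ) = (39.1837) + (4.8980) + (-3.6735) + (27.1837) + (122.3265) + (-97.5306) = 92.3878
Denominator Σ(y_t−ȳ)² = 467.7143
r_1 = 92.3878 / 467.7143 = 0.198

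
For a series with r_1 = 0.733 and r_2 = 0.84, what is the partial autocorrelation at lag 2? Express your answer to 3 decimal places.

φ_{22} = (r_2 − r_1²) / (1 − r_1²)
r_1² = (0.733)² = 0.537289
Numerator = 0.84 − 0.5373 = 0.3027; denominator = 1 − 0.5373 = 0.4627
φ_{22} = 0.3027 / 0.4627 = 0.654

0.654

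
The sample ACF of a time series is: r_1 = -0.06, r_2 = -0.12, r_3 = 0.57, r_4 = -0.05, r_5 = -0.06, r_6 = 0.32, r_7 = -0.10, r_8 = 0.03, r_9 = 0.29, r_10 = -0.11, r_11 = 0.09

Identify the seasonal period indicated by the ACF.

The largest autocorrelation is r_3 = 0.57, with weaker echoes at lags 6 (0.32) and 9 (0.29); the remaining lags stay at or below 0.09.
The dominant spike at lag 3 indicates a seasonal period of 3.

3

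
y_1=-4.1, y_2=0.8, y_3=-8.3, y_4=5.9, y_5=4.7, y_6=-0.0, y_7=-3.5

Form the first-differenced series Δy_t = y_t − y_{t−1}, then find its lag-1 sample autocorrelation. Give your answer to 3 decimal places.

First differences Δy: 4.9, -9.1, 14.2, -1.2, -4.7, -3.5
Mean of differences = 0.1000
Numerator Σ(Δy_t−Δȳ)(Δy_{t+1}−Δȳ) = -168.6900
Denominator Σ(Δy_t−Δȳ)² = 344.1800
r_1(Δy) = -168.6900 / 344.1800 = -0.490

-0.490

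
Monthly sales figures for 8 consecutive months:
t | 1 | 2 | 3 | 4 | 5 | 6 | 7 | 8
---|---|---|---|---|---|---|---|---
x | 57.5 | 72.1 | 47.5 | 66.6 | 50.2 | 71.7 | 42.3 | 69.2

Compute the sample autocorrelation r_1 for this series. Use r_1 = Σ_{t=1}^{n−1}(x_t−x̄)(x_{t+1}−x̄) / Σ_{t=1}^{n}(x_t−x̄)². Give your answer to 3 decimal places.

Mean x̄ = (57.5 + 72.1 + 47.5 + 66.6 + 50.2 + 71.7 + 42.3 + 69.2)/8 = 59.6375
Deviations from mean: -2.1375, 12.4625, -12.1375, 6.9625, -9.4375, 12.0625, -17.3375, 9.5625
Σ(x_t−x̄)(x_{t+1}−x̄) = (-26.6386) + (-151.2636) + (-84.5073) + (-65.7086) + (-113.8398) + (-209.1336) + (-165.7898) = -816.8814
Denominator Σ(x_t−x̄)² = 982.2788
r_1 = -816.8814 / 982.2788 = -0.832

-0.832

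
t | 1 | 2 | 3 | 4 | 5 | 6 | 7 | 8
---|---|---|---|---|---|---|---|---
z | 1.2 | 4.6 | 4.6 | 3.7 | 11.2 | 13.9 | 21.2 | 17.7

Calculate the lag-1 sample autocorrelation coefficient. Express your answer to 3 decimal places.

0.631

Mean z̄ = (1.2 + 4.6 + 4.6 + 3.7 + 11.2 + 13.9 + 21.2 + 17.7)/8 = 9.7625
Deviations from mean: -8.5625, -5.1625, -5.1625, -6.0625, 1.4375, 4.1375, 11.4375, 7.9375
Σ(z_t−z̄)(z_{t+1}−z̄) = (44.2039) + (26.6514) + (31.2977) + (-8.7148) + (5.9477) + (47.3227) + (90.7852) = 237.4936
Denominator Σ(z_t−z̄)² = 376.3788
r_1 = 237.4936 / 376.3788 = 0.631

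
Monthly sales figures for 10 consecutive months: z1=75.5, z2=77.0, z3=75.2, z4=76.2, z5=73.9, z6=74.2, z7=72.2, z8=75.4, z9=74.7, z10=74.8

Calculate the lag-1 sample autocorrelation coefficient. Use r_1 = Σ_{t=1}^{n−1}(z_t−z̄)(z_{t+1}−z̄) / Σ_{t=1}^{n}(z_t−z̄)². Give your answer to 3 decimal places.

Mean z̄ = (75.5 + 77.0 + 75.2 + 76.2 + 73.9 + 74.2 + 72.2 + 75.4 + 74.7 + 74.8)/10 = 74.9100
Numerator Σ_{t=1}^{9}(z_t−z̄)(z_{t+1}−z̄) = 2.1439
Denominator Σ(z_t−z̄)² = 15.6290
r_1 = 2.1439 / 15.6290 = 0.137

0.137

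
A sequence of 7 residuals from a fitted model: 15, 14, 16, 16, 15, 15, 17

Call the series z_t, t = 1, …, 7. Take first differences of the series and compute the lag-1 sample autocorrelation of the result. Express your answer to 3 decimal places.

First differences Δz: -1, 2, 0, -1, 0, 2
Mean of differences = 0.3333
Numerator Σ(Δz_t−Δz̄)(Δz_{t+1}−Δz̄) = -2.4444
Denominator Σ(Δz_t−Δz̄)² = 9.3333
r_1(Δz) = -2.4444 / 9.3333 = -0.262

-0.262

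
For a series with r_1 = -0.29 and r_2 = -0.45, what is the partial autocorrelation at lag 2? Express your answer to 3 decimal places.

-0.583

φ_{22} = (r_2 − r_1²) / (1 − r_1²)
r_1² = (-0.29)² = 0.0841
Numerator = -0.45 − 0.0841 = -0.5341; denominator = 1 − 0.0841 = 0.9159
φ_{22} = -0.5341 / 0.9159 = -0.583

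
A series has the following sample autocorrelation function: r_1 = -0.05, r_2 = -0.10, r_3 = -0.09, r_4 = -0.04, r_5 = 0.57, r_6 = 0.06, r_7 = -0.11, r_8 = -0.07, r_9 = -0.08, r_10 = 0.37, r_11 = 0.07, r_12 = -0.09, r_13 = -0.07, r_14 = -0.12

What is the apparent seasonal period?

5

The largest autocorrelation is r_5 = 0.57, with a weaker echo at lag 10 (0.37); the remaining lags stay at or below 0.07.
The dominant spike at lag 5 indicates a seasonal period of 5.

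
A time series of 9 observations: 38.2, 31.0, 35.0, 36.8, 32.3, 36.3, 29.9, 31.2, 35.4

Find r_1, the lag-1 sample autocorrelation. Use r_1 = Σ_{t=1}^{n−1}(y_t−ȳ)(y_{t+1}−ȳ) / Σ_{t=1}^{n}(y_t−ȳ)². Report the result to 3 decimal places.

Mean ȳ = (38.2 + 31.0 + 35.0 + 36.8 + 32.3 + 36.3 + 29.9 + 31.2 + 35.4)/9 = 34.0111
Numerator Σ_{t=1}^{8}(y_t−ȳ)(y_{t+1}−ȳ) = -23.2790
Denominator Σ(y_t−ȳ)² = 70.2689
r_1 = -23.2790 / 70.2689 = -0.331

-0.331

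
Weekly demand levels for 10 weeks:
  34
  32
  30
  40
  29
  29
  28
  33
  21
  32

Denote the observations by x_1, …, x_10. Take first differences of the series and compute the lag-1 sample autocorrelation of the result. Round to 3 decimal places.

-0.626

First differences Δx: -2, -2, 10, -11, 0, -1, 5, -12, 11
Mean of differences = -0.2222
Numerator Σ(Δx_t−Δx̄)(Δx_{t+1}−Δx̄) = -325.4938
Denominator Σ(Δx_t−Δx̄)² = 519.5556
r_1(Δx) = -325.4938 / 519.5556 = -0.626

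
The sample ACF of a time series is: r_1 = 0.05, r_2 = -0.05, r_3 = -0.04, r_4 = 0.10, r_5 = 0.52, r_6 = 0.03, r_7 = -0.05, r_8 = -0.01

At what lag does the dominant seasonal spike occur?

5

The largest autocorrelation is r_5 = 0.52; the remaining lags stay at or below 0.10.
The dominant spike at lag 5 indicates a seasonal period of 5.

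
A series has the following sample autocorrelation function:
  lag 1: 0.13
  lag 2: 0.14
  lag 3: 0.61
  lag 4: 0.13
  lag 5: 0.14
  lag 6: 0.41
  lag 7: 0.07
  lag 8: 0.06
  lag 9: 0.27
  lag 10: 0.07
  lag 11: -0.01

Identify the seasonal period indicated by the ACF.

3

The largest autocorrelation is r_3 = 0.61, with weaker echoes at lags 6 (0.41) and 9 (0.27); the remaining lags stay at or below 0.14.
The dominant spike at lag 3 indicates a seasonal period of 3.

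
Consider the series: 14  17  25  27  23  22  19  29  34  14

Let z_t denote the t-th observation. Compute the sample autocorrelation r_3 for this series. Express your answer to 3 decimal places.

-0.079

Mean z̄ = (14 + 17 + 25 + 27 + 23 + 22 + 19 + 29 + 34 + 14)/10 = 22.4000
Numerator Σ_{t=1}^{7}(z_t−z̄)(z_{t+3}−z̄) = -30.6800
Denominator Σ(z_t−z̄)² = 388.4000
r_3 = -30.6800 / 388.4000 = -0.079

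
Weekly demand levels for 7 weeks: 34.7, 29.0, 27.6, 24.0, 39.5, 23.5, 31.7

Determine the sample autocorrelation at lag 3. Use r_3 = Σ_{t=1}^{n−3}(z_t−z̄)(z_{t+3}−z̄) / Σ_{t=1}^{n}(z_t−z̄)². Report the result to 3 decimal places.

-0.161

Mean z̄ = (34.7 + 29.0 + 27.6 + 24.0 + 39.5 + 23.5 + 31.7)/7 = 30.0000
Numerator Σ_{t=1}^{4}(z_t−z̄)(z_{t+3}−z̄) = -32.3000
Denominator Σ(z_t−z̄)² = 200.2400
r_3 = -32.3000 / 200.2400 = -0.161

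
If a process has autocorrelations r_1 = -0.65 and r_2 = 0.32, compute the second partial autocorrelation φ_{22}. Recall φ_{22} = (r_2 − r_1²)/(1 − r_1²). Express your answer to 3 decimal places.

-0.177

φ_{22} = (r_2 − r_1²) / (1 − r_1²)
r_1² = (-0.65)² = 0.4225
Numerator = 0.32 − 0.4225 = -0.1025; denominator = 1 − 0.4225 = 0.5775
φ_{22} = -0.1025 / 0.5775 = -0.177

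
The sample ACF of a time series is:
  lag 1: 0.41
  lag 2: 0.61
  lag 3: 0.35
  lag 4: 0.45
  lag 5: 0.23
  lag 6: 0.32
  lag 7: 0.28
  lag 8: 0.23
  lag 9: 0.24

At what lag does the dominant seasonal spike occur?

2

The largest autocorrelation is r_2 = 0.61, with a weaker echo at lag 4 (0.45); the remaining lags stay at or below 0.41.
The dominant spike at lag 2 indicates a seasonal period of 2.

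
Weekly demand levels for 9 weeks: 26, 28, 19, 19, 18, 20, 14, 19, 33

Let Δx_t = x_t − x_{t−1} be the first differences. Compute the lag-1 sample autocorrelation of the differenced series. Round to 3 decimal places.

0.044

First differences Δx: 2, -9, 0, -1, 2, -6, 5, 14
Mean of differences = 0.8750
Numerator Σ(Δx_t−Δx̄)(Δx_{t+1}−Δx̄) = 15.1094
Denominator Σ(Δx_t−Δx̄)² = 340.8750
r_1(Δx) = 15.1094 / 340.8750 = 0.044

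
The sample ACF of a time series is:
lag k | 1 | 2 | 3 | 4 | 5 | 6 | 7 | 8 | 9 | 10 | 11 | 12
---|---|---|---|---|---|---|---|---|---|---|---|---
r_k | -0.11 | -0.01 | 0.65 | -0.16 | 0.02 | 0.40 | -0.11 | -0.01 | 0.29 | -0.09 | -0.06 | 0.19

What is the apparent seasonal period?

3

The largest autocorrelation is r_3 = 0.65, with weaker echoes at lags 6 (0.40), 9 (0.29) and 12 (0.19); the remaining lags stay at or below 0.02.
The dominant spike at lag 3 indicates a seasonal period of 3.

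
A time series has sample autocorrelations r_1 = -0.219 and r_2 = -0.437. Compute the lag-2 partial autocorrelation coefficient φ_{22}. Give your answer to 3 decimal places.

φ_{22} = (r_2 − r_1²) / (1 − r_1²)
r_1² = (-0.219)² = 0.047961
Numerator = -0.437 − 0.0480 = -0.4850; denominator = 1 − 0.0480 = 0.9520
φ_{22} = -0.4850 / 0.9520 = -0.509

-0.509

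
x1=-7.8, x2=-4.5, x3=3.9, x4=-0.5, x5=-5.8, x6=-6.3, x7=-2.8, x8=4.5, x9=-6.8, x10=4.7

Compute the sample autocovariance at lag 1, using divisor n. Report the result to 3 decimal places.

-4.622

Mean x̄ = (-7.8 − 4.5 + 3.9 − 0.5 − 5.8 − 6.3 − 2.8 + 4.5 − 6.8 + 4.7)/10 = -2.1400
Σ_{t=1}^{9}(x_t−x̄)(x_{t+1}−x̄) = -46.2216
γ_1 = -46.2216 / 10 = -4.622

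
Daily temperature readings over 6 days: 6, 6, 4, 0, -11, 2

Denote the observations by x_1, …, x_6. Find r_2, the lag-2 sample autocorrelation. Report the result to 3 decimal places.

Mean x̄ = (6 + 6 + 4 + 0 − 11 + 2)/6 = 1.1667
Σ(x_t−x̄)(x_{t+2}−x̄) = (13.6944) + (-5.6389) + (-34.4722) + (-0.9722) = -27.3889
Denominator Σ(x_t−x̄)² = 204.8333
r_2 = -27.3889 / 204.8333 = -0.134

-0.134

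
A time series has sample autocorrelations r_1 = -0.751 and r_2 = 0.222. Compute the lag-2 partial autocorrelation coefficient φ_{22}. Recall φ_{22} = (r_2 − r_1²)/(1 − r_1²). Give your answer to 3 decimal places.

φ_{22} = (r_2 − r_1²) / (1 − r_1²)
r_1² = (-0.751)² = 0.564001
Numerator = 0.222 − 0.5640 = -0.3420; denominator = 1 − 0.5640 = 0.4360
φ_{22} = -0.3420 / 0.4360 = -0.784

-0.784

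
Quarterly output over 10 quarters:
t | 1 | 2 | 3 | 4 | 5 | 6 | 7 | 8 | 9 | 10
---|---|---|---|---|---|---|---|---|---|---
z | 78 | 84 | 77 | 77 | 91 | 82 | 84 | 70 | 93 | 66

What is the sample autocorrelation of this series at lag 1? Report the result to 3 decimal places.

-0.574

Mean z̄ = (78 + 84 + 77 + 77 + 91 + 82 + 84 + 70 + 93 + 66)/10 = 80.2000
Numerator Σ_{t=1}^{9}(z_t−z̄)(z_{t+1}−z̄) = -369.6400
Denominator Σ(z_t−z̄)² = 643.6000
r_1 = -369.6400 / 643.6000 = -0.574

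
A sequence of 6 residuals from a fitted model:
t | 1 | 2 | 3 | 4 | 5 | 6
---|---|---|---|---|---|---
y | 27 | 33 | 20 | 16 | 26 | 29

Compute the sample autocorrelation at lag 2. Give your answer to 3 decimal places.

-0.633

Mean ȳ = (27 + 33 + 20 + 16 + 26 + 29)/6 = 25.1667
Deviations from mean: 1.8333, 7.8333, -5.1667, -9.1667, 0.8333, 3.8333
Σ(y_t−ȳ)(y_{t+2}−ȳ) = (-9.4722) + (-71.8056) + (-4.3056) + (-35.1389) = -120.7222
Denominator Σ(y_t−ȳ)² = 190.8333
r_2 = -120.7222 / 190.8333 = -0.633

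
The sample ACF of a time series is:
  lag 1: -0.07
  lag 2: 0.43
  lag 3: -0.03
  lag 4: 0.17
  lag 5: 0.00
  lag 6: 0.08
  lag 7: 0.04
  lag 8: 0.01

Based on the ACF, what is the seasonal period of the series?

2

The largest autocorrelation is r_2 = 0.43, with a weaker echo at lag 4 (0.17); the remaining lags stay at or below 0.08.
The dominant spike at lag 2 indicates a seasonal period of 2.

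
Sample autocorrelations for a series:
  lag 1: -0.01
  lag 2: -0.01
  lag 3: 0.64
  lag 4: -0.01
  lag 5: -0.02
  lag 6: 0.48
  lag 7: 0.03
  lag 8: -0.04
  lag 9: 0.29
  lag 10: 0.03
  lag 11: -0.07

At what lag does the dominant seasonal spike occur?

3

The largest autocorrelation is r_3 = 0.64, with weaker echoes at lags 6 (0.48) and 9 (0.29); the remaining lags stay at or below 0.03.
The dominant spike at lag 3 indicates a seasonal period of 3.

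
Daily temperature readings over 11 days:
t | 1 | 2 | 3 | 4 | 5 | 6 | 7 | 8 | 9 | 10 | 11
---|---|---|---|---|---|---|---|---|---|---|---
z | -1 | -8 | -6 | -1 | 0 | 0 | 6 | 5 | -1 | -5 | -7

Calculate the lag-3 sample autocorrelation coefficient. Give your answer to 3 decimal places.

Mean z̄ = (-1 − 8 − 6 − 1 + 0 + 0 + 6 + 5 − 1 − 5 − 7)/11 = -1.6364
Numerator Σ_{t=1}^{8}(z_t−z̄)(z_{t+3}−z̄) = -61.6694
Denominator Σ(z_t−z̄)² = 208.5455
r_3 = -61.6694 / 208.5455 = -0.296

-0.296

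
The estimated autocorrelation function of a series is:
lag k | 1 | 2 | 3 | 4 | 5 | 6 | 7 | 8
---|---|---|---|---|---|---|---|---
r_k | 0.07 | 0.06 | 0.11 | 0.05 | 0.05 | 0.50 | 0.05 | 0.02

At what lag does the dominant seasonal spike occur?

The largest autocorrelation is r_6 = 0.50; the remaining lags stay at or below 0.11.
The dominant spike at lag 6 indicates a seasonal period of 6.

6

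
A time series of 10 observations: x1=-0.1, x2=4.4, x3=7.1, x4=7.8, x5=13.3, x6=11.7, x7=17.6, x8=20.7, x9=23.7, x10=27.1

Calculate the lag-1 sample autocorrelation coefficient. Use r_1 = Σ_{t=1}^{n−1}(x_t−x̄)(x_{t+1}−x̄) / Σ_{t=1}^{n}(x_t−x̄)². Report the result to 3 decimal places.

0.647

Mean x̄ = (-0.1 + 4.4 + 7.1 + 7.8 + 13.3 + 11.7 + 17.6 + 20.7 + 23.7 + 27.1)/10 = 13.3300
Numerator Σ_{t=1}^{9}(x_t−x̄)(x_{t+1}−x̄) = 453.9621
Denominator Σ(x_t−x̄)² = 701.8610
r_1 = 453.9621 / 701.8610 = 0.647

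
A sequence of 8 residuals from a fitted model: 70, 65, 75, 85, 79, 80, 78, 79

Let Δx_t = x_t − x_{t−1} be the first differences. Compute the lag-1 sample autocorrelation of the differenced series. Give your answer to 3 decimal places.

-0.150

First differences Δx: -5, 10, 10, -6, 1, -2, 1
Mean of differences = 1.2857
Numerator Σ(Δx_t−Δx̄)(Δx_{t+1}−Δx̄) = -38.3673
Denominator Σ(Δx_t−Δx̄)² = 255.4286
r_1(Δx) = -38.3673 / 255.4286 = -0.150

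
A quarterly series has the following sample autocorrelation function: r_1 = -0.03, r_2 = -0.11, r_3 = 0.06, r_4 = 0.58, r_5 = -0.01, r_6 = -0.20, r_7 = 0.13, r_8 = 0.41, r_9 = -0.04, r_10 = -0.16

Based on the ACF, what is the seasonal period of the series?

4

The largest autocorrelation is r_4 = 0.58, with a weaker echo at lag 8 (0.41); the remaining lags stay at or below 0.13.
The dominant spike at lag 4 indicates a seasonal period of 4.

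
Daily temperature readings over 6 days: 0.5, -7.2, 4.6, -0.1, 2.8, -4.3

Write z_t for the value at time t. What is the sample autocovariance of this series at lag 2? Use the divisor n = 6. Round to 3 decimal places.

Mean z̄ = (0.5 − 7.2 + 4.6 − 0.1 + 2.8 − 4.3)/6 = -0.6167
Σ_{t=1}^{4}(z_t−z̄)(z_{t+2}−z̄) = 18.3444
γ_2 = 18.3444 / 6 = 3.057

3.057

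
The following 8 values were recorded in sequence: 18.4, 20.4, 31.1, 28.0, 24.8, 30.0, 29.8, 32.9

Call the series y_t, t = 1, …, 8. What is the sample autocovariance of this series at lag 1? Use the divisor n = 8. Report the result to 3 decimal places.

6.259

Mean ȳ = (18.4 + 20.4 + 31.1 + 28.0 + 24.8 + 30.0 + 29.8 + 32.9)/8 = 26.9250
Σ_{t=1}^{7}(y_t−ȳ)(y_{t+1}−ȳ) = 50.0719
γ_1 = 50.0719 / 8 = 6.259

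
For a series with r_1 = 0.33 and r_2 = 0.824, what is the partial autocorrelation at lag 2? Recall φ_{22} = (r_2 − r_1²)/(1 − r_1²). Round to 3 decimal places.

0.802

φ_{22} = (r_2 − r_1²) / (1 − r_1²)
r_1² = (0.33)² = 0.1089
Numerator = 0.824 − 0.1089 = 0.7151; denominator = 1 − 0.1089 = 0.8911
φ_{22} = 0.7151 / 0.8911 = 0.802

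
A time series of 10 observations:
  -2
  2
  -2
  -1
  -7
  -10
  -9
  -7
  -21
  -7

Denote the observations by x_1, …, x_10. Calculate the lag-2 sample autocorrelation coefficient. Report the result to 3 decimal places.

Mean x̄ = (-2 + 2 − 2 − 1 − 7 − 10 − 9 − 7 − 21 − 7)/10 = -6.4000
Numerator Σ_{t=1}^{8}(x_t−x̄)(x_{t+2}−x̄) = 84.6800
Denominator Σ(x_t−x̄)² = 372.4000
r_2 = 84.6800 / 372.4000 = 0.227

0.227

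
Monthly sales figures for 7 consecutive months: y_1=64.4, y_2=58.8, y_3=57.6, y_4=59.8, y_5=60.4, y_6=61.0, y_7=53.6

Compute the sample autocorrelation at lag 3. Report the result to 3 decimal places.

Mean ȳ = (64.4 + 58.8 + 57.6 + 59.8 + 60.4 + 61.0 + 53.6)/7 = 59.3714
Deviations from mean: 5.0286, -0.5714, -1.7714, 0.4286, 1.0286, 1.6286, -5.7714
Σ(y_t−ȳ)(y_{t+3}−ȳ) = (2.1551) + (-0.5878) + (-2.8849) + (-2.4735) = -3.7910
Denominator Σ(y_t−ȳ)² = 65.9543
r_3 = -3.7910 / 65.9543 = -0.057

-0.057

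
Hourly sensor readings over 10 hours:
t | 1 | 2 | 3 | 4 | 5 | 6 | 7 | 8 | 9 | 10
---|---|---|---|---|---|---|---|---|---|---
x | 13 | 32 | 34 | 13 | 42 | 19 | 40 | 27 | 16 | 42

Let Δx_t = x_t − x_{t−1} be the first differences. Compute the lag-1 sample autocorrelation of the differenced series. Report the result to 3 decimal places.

-0.613

First differences Δx: 19, 2, -21, 29, -23, 21, -13, -11, 26
Mean of differences = 3.2222
Numerator Σ(Δx_t−Δx̄)(Δx_{t+1}−Δx̄) = -2137.8272
Denominator Σ(Δx_t−Δx̄)² = 3489.5556
r_1(Δx) = -2137.8272 / 3489.5556 = -0.613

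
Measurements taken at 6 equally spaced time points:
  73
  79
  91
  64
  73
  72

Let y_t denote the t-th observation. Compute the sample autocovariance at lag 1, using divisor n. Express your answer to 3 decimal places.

-15.741

Mean ȳ = (73 + 79 + 91 + 64 + 73 + 72)/6 = 75.3333
Deviations: -2.3333, 3.6667, 15.6667, -11.3333, -2.3333, -3.3333
Σ_{t=1}^{5}(y_t−ȳ)(y_{t+1}−ȳ) = -94.4444
γ_1 = -94.4444 / 6 = -15.741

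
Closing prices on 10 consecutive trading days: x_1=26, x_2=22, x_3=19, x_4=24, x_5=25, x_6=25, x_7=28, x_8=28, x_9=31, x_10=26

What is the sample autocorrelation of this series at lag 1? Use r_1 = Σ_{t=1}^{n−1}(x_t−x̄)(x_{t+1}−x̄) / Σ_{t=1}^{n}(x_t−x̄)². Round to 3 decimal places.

0.528

Mean x̄ = (26 + 22 + 19 + 24 + 25 + 25 + 28 + 28 + 31 + 26)/10 = 25.4000
Numerator Σ_{t=1}^{9}(x_t−x̄)(x_{t+1}−x̄) = 53.0400
Denominator Σ(x_t−x̄)² = 100.4000
r_1 = 53.0400 / 100.4000 = 0.528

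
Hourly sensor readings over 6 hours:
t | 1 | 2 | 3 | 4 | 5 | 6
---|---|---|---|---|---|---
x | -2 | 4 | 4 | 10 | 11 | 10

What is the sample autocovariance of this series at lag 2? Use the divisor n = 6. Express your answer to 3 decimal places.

2.269

Mean x̄ = (-2 + 4 + 4 + 10 + 11 + 10)/6 = 6.1667
Σ_{t=1}^{4}(x_t−x̄)(x_{t+2}−x̄) = 13.6111
γ_2 = 13.6111 / 6 = 2.269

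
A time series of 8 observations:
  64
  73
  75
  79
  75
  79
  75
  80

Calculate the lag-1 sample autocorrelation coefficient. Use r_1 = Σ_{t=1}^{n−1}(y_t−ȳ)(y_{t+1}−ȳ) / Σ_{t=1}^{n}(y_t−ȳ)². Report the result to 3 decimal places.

0.121

Mean ȳ = (64 + 73 + 75 + 79 + 75 + 79 + 75 + 80)/8 = 75.0000
Deviations from mean: -11.0000, -2.0000, 0.0000, 4.0000, 0.0000, 4.0000, 0.0000, 5.0000
Σ(y_t−ȳ)(y_{t+1}−ȳ) = (22.0000) + (0.0000) + (0.0000) + (0.0000) + (0.0000) + (0.0000) + (0.0000) = 22.0000
Denominator Σ(y_t−ȳ)² = 182.0000
r_1 = 22.0000 / 182.0000 = 0.121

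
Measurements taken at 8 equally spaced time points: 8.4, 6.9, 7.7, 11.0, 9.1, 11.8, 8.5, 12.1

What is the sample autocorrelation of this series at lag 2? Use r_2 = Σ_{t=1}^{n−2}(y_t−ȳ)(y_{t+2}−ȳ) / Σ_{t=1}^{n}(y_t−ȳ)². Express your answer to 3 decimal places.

0.327

Mean ȳ = (8.4 + 6.9 + 7.7 + 11.0 + 9.1 + 11.8 + 8.5 + 12.1)/8 = 9.4375
Deviations from mean: -1.0375, -2.5375, -1.7375, 1.5625, -0.3375, 2.3625, -0.9375, 2.6625
Numerator Σ_{t=1}^{6}(y_t−ȳ)(y_{t+2}−ȳ) = 8.7222
Denominator Σ(y_t−ȳ)² = 26.6388
r_2 = 8.7222 / 26.6388 = 0.327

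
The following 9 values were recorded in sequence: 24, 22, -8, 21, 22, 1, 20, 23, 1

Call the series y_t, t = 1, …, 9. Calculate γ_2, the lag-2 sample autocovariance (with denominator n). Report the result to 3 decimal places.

Mean ȳ = (24 + 22 − 8 + 21 + 22 + 1 + 20 + 23 + 1)/9 = 14.0000
Σ_{t=1}^{7}(y_t−ȳ)(y_{t+2}−ȳ) = -578.0000
γ_2 = -578.0000 / 9 = -64.222

-64.222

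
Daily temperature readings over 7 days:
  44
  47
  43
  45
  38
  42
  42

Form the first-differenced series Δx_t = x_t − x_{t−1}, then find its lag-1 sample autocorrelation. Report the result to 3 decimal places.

-0.683

First differences Δx: 3, -4, 2, -7, 4, 0
Mean of differences = -0.3333
Numerator Σ(Δx_t−Δx̄)(Δx_{t+1}−Δx̄) = -63.7778
Denominator Σ(Δx_t−Δx̄)² = 93.3333
r_1(Δx) = -63.7778 / 93.3333 = -0.683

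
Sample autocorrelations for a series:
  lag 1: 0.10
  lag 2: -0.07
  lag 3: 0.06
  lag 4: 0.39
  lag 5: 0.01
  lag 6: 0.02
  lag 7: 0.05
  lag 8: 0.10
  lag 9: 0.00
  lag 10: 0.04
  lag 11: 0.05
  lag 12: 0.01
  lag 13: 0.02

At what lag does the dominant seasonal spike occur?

4

The largest autocorrelation is r_4 = 0.39; the remaining lags stay at or below 0.10.
The dominant spike at lag 4 indicates a seasonal period of 4.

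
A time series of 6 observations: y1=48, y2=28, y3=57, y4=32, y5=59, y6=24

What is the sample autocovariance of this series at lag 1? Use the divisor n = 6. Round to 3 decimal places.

Mean ȳ = (48 + 28 + 57 + 32 + 59 + 24)/6 = 41.3333
Σ_{t=1}^{5}(y_t−ȳ)(y_{t+1}−ȳ) = -915.1111
γ_1 = -915.1111 / 6 = -152.519

-152.519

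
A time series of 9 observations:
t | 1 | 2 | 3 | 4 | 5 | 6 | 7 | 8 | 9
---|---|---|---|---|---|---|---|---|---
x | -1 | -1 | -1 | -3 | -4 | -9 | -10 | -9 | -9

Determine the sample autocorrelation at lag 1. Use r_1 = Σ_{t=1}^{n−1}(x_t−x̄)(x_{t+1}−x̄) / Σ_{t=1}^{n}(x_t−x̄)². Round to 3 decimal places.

Mean x̄ = (-1 − 1 − 1 − 3 − 4 − 9 − 10 − 9 − 9)/9 = -5.2222
Numerator Σ_{t=1}^{8}(x_t−x̄)(x_{t+1}−x̄) = 93.5062
Denominator Σ(x_t−x̄)² = 125.5556
r_1 = 93.5062 / 125.5556 = 0.745

0.745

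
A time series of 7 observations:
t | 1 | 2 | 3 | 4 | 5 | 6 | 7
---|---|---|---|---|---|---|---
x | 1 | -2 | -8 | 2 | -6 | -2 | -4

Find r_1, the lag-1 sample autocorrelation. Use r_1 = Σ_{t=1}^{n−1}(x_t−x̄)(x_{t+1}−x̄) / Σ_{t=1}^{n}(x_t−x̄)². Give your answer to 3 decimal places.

-0.579

Mean x̄ = (1 − 2 − 8 + 2 − 6 − 2 − 4)/7 = -2.7143
Deviations from mean: 3.7143, 0.7143, -5.2857, 4.7143, -3.2857, 0.7143, -1.2857
Σ(x_t−x̄)(x_{t+1}−x̄) = (2.6531) + (-3.7755) + (-24.9184) + (-15.4898) + (-2.3469) + (-0.9184) = -44.7959
Denominator Σ(x_t−x̄)² = 77.4286
r_1 = -44.7959 / 77.4286 = -0.579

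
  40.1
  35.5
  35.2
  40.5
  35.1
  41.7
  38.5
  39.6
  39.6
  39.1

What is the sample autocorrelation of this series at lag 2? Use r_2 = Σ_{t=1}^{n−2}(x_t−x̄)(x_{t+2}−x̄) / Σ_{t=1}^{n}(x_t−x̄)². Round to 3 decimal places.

0.206

Mean x̄ = (40.1 + 35.5 + 35.2 + 40.5 + 35.1 + 41.7 + 38.5 + 39.6 + 39.6 + 39.1)/10 = 38.4900
Numerator Σ_{t=1}^{8}(x_t−x̄)(x_{t+2}−x̄) = 10.5158
Denominator Σ(x_t−x̄)² = 51.0290
r_2 = 10.5158 / 51.0290 = 0.206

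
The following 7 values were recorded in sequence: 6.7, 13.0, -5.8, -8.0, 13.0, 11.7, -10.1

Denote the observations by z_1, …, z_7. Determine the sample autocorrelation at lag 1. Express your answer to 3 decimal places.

Mean z̄ = (6.7 + 13.0 − 5.8 − 8.0 + 13.0 + 11.7 − 10.1)/7 = 2.9286
Σ(z_t−z̄)(z_{t+1}−z̄) = (37.9837) + (-87.9092) + (95.3908) + (-110.0663) + (88.3408) + (-114.2792) = -90.5394
Denominator Σ(z_t−z̄)² = 659.3943
r_1 = -90.5394 / 659.3943 = -0.137

-0.137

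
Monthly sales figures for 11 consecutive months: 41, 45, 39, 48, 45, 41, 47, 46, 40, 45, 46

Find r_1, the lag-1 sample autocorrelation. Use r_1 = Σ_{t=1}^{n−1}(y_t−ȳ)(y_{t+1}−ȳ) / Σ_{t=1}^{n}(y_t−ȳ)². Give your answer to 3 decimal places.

-0.422

Mean ȳ = (41 + 45 + 39 + 48 + 45 + 41 + 47 + 46 + 40 + 45 + 46)/11 = 43.9091
Numerator Σ_{t=1}^{10}(y_t−ȳ)(y_{t+1}−ȳ) = -40.0083
Denominator Σ(y_t−ȳ)² = 94.9091
r_1 = -40.0083 / 94.9091 = -0.422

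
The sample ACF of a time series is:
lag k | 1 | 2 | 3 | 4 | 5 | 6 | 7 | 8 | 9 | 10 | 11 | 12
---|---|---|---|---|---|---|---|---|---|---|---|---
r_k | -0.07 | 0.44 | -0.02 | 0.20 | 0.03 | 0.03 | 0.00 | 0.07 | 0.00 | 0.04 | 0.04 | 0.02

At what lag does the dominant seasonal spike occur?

The largest autocorrelation is r_2 = 0.44, with a weaker echo at lag 4 (0.20); the remaining lags stay at or below 0.07.
The dominant spike at lag 2 indicates a seasonal period of 2.

2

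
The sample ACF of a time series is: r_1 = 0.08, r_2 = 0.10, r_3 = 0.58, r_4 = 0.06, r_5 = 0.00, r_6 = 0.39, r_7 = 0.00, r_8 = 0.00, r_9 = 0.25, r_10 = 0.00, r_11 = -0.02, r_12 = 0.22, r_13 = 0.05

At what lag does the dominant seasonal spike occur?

3

The largest autocorrelation is r_3 = 0.58, with weaker echoes at lags 6 (0.39), 9 (0.25) and 12 (0.22); the remaining lags stay at or below 0.10.
The dominant spike at lag 3 indicates a seasonal period of 3.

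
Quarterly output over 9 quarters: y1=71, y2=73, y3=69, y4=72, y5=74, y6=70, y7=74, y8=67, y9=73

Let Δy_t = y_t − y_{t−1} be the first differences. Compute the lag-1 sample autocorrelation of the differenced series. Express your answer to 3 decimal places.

-0.713

First differences Δy: 2, -4, 3, 2, -4, 4, -7, 6
Mean of differences = 0.2500
Numerator Σ(Δy_t−Δȳ)(Δy_{t+1}−Δȳ) = -106.5625
Denominator Σ(Δy_t−Δȳ)² = 149.5000
r_1(Δy) = -106.5625 / 149.5000 = -0.713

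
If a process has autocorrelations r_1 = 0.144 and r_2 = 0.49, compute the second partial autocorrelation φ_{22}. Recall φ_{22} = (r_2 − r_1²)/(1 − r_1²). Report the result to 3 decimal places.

0.479

φ_{22} = (r_2 − r_1²) / (1 − r_1²)
r_1² = (0.144)² = 0.020736
Numerator = 0.49 − 0.0207 = 0.4693; denominator = 1 − 0.0207 = 0.9793
φ_{22} = 0.4693 / 0.9793 = 0.479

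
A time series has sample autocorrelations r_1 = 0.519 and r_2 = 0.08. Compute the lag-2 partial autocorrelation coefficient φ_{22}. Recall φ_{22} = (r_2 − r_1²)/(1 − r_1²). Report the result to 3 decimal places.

φ_{22} = (r_2 − r_1²) / (1 − r_1²)
r_1² = (0.519)² = 0.269361
Numerator = 0.08 − 0.2694 = -0.1894; denominator = 1 − 0.2694 = 0.7306
φ_{22} = -0.1894 / 0.7306 = -0.259

-0.259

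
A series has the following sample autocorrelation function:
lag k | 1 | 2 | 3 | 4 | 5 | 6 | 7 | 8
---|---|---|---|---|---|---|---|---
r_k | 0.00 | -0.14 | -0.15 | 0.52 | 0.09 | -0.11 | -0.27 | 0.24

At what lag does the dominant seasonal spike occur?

4

The largest autocorrelation is r_4 = 0.52, with a weaker echo at lag 8 (0.24); the remaining lags stay at or below 0.09.
The dominant spike at lag 4 indicates a seasonal period of 4.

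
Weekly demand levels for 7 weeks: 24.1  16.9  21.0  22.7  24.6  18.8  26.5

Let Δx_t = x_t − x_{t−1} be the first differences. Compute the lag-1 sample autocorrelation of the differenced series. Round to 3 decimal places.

-0.454

First differences Δx: -7.2, 4.1, 1.7, 1.9, -5.8, 7.7
Mean of differences = 0.4000
Numerator Σ(Δx_t−Δx̄)(Δx_{t+1}−Δx̄) = -75.9200
Denominator Σ(Δx_t−Δx̄)² = 167.1200
r_1(Δx) = -75.9200 / 167.1200 = -0.454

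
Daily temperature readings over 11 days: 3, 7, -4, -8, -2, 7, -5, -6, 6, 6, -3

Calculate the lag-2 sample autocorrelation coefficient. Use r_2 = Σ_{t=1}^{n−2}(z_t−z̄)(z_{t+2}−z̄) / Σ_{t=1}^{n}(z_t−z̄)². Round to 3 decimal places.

-0.694

Mean z̄ = (3 + 7 − 4 − 8 − 2 + 7 − 5 − 6 + 6 + 6 − 3)/11 = 0.0909
Numerator Σ_{t=1}^{9}(z_t−z̄)(z_{t+2}−z̄) = -230.9256
Denominator Σ(z_t−z̄)² = 332.9091
r_2 = -230.9256 / 332.9091 = -0.694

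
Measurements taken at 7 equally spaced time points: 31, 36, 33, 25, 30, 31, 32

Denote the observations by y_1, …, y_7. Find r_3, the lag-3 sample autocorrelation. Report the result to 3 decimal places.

-0.153

Mean ȳ = (31 + 36 + 33 + 25 + 30 + 31 + 32)/7 = 31.1429
Deviations from mean: -0.1429, 4.8571, 1.8571, -6.1429, -1.1429, -0.1429, 0.8571
Numerator Σ_{t=1}^{4}(y_t−ȳ)(y_{t+3}−ȳ) = -10.2041
Denominator Σ(y_t−ȳ)² = 66.8571
r_3 = -10.2041 / 66.8571 = -0.153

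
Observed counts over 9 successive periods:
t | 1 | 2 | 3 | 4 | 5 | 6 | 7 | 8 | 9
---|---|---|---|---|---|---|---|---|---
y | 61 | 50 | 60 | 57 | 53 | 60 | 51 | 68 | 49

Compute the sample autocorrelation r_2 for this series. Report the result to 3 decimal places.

Mean ȳ = (61 + 50 + 60 + 57 + 53 + 60 + 51 + 68 + 49)/9 = 56.5556
Numerator Σ_{t=1}^{7}(y_t−ȳ)(y_{t+2}−ȳ) = 102.8272
Denominator Σ(y_t−ȳ)² = 318.2222
r_2 = 102.8272 / 318.2222 = 0.323

0.323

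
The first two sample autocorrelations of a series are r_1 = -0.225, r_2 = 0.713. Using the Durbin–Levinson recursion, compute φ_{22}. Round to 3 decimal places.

0.698

φ_{22} = (r_2 − r_1²) / (1 − r_1²)
r_1² = (-0.225)² = 0.050625
Numerator = 0.713 − 0.0506 = 0.6624; denominator = 1 − 0.0506 = 0.9494
φ_{22} = 0.6624 / 0.9494 = 0.698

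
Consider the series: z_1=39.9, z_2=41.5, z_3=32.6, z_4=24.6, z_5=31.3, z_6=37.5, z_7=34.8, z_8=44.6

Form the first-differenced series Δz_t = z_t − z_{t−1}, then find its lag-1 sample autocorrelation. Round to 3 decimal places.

0.017

First differences Δz: 1.6, -8.9, -8.0, 6.7, 6.2, -2.7, 9.8
Mean of differences = 0.6714
Numerator Σ(Δz_t−Δz̄)(Δz_{t+1}−Δz̄) = 5.7478
Denominator Σ(Δz_t−Δz̄)² = 329.2743
r_1(Δz) = 5.7478 / 329.2743 = 0.017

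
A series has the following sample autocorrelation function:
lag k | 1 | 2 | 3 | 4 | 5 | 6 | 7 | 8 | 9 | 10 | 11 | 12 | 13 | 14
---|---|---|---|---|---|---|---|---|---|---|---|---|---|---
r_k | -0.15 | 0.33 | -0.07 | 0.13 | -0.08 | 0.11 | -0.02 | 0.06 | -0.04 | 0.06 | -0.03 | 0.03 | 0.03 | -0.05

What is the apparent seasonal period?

The largest autocorrelation is r_2 = 0.33; the remaining lags stay at or below 0.13.
The dominant spike at lag 2 indicates a seasonal period of 2.

2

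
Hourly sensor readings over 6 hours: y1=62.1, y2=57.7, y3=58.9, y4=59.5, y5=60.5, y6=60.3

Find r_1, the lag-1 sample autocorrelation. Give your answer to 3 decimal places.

-0.216

Mean ȳ = (62.1 + 57.7 + 58.9 + 59.5 + 60.5 + 60.3)/6 = 59.8333
Σ(y_t−ȳ)(y_{t+1}−ȳ) = (-4.8356) + (1.9911) + (0.3111) + (-0.2222) + (0.3111) = -2.4444
Denominator Σ(y_t−ȳ)² = 11.3333
r_1 = -2.4444 / 11.3333 = -0.216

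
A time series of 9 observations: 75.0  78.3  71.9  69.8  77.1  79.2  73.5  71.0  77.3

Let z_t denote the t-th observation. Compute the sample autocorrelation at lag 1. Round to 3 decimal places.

-0.072

Mean z̄ = (75.0 + 78.3 + 71.9 + 69.8 + 77.1 + 79.2 + 73.5 + 71.0 + 77.3)/9 = 74.7889
Numerator Σ_{t=1}^{8}(z_t−z̄)(z_{t+1}−z̄) = -6.6412
Denominator Σ(z_t−z̄)² = 92.7289
r_1 = -6.6412 / 92.7289 = -0.072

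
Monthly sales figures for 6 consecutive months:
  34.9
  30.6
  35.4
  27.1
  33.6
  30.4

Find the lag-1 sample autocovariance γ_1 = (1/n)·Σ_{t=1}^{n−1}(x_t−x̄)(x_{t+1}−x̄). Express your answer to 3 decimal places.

-5.980

Mean x̄ = (34.9 + 30.6 + 35.4 + 27.1 + 33.6 + 30.4)/6 = 32.0000
Σ_{t=1}^{5}(x_t−x̄)(x_{t+1}−x̄) = -35.8800
γ_1 = -35.8800 / 6 = -5.980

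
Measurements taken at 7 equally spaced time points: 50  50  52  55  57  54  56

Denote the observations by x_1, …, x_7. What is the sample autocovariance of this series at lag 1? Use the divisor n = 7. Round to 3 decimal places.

3.362

Mean x̄ = (50 + 50 + 52 + 55 + 57 + 54 + 56)/7 = 53.4286
Deviations: -3.4286, -3.4286, -1.4286, 1.5714, 3.5714, 0.5714, 2.5714
Σ_{t=1}^{6}(x_t−x̄)(x_{t+1}−x̄) = 23.5306
γ_1 = 23.5306 / 7 = 3.362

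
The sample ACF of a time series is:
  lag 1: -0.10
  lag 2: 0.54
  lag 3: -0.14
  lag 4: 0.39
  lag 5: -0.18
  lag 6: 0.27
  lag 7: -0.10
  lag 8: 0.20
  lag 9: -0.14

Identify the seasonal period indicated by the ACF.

2

The largest autocorrelation is r_2 = 0.54, with weaker echoes at lags 4 (0.39), 6 (0.27) and 8 (0.20); the remaining lags stay at or below -0.10.
The dominant spike at lag 2 indicates a seasonal period of 2.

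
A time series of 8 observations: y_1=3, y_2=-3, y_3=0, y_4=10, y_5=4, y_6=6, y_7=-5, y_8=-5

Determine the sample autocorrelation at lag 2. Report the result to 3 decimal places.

-0.232

Mean ȳ = (3 − 3 + 0 + 10 + 4 + 6 − 5 − 5)/8 = 1.2500
Σ(y_t−ȳ)(y_{t+2}−ȳ) = (-2.1875) + (-37.1875) + (-3.4375) + (41.5625) + (-17.1875) + (-29.6875) = -48.1250
Denominator Σ(y_t−ȳ)² = 207.5000
r_2 = -48.1250 / 207.5000 = -0.232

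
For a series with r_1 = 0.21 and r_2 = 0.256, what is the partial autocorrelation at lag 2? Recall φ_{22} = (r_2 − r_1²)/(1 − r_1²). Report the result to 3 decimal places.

0.222

φ_{22} = (r_2 − r_1²) / (1 − r_1²)
r_1² = (0.21)² = 0.0441
Numerator = 0.256 − 0.0441 = 0.2119; denominator = 1 − 0.0441 = 0.9559
φ_{22} = 0.2119 / 0.9559 = 0.222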